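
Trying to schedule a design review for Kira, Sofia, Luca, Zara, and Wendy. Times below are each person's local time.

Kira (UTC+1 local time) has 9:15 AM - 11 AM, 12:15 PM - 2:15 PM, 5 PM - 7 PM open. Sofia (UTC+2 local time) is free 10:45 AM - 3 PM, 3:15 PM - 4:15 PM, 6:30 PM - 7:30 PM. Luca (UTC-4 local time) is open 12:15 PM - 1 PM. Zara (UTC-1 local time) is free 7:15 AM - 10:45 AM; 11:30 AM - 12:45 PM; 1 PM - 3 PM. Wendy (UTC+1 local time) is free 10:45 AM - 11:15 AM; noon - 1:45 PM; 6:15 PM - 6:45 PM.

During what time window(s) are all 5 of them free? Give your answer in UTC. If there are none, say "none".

Kira in UTC: 08:15-10:00, 11:15-13:15, 16:00-18:00 (subtract 1h to convert from UTC+1).
Sofia in UTC: 08:45-13:00, 13:15-14:15, 16:30-17:30 (subtract 2h to convert from UTC+2).
Luca in UTC: 16:15-17:00 (add 4h to convert from UTC-4).
Zara in UTC: 08:15-11:45, 12:30-13:45, 14:00-16:00 (add 1h to convert from UTC-1).
Wendy in UTC: 09:45-10:15, 11:00-12:45, 17:15-17:45 (subtract 1h to convert from UTC+1).
Kira ∩ Sofia: 08:45-10:00, 11:15-13:00, 16:30-17:30.
Kira ∩ Sofia ∩ Luca: 16:30-17:00.
Kira ∩ Sofia ∩ Luca ∩ Zara: ∅.
Kira ∩ Sofia ∩ Luca ∩ Zara ∩ Wendy: ∅.
There is no time when everyone is free.

none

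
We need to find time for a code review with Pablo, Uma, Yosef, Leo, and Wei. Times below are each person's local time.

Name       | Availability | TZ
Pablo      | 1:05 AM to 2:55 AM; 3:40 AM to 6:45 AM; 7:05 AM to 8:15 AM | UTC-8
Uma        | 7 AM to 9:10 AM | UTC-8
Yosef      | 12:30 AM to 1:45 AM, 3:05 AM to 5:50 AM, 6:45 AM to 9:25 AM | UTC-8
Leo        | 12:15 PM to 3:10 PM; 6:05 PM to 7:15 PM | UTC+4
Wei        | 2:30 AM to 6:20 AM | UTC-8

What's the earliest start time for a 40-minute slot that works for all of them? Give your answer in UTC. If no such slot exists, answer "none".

none

Pablo in UTC: 09:05-10:55, 11:40-14:45, 15:05-16:15 (add 8h to convert from UTC-8).
Uma in UTC: 15:00-17:10 (add 8h to convert from UTC-8).
Yosef in UTC: 08:30-09:45, 11:05-13:50, 14:45-17:25 (add 8h to convert from UTC-8).
Leo in UTC: 08:15-11:10, 14:05-15:15 (subtract 4h to convert from UTC+4).
Wei in UTC: 10:30-14:20 (add 8h to convert from UTC-8).
Pablo ∩ Uma: 15:05-16:15.
Pablo ∩ Uma ∩ Yosef: 15:05-16:15.
Pablo ∩ Uma ∩ Yosef ∩ Leo: 15:05-15:15.
Pablo ∩ Uma ∩ Yosef ∩ Leo ∩ Wei: ∅.
There is no time when everyone is free.
No common window is at least 40 minutes long.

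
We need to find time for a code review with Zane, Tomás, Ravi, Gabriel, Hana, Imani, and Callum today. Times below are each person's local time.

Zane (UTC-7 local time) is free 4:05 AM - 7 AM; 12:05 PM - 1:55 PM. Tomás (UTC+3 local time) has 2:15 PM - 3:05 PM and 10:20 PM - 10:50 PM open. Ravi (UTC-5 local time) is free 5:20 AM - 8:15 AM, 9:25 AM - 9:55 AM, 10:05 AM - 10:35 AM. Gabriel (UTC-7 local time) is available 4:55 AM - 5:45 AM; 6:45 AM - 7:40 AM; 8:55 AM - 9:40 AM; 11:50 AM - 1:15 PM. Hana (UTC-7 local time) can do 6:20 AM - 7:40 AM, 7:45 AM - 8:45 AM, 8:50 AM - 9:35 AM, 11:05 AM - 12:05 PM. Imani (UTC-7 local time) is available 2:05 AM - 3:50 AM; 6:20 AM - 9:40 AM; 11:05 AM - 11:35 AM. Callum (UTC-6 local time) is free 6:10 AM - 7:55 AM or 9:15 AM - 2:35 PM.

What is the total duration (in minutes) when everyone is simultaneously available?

Zane in UTC: 11:05-14:00, 19:05-20:55 (add 7h to convert from UTC-7).
Tomás in UTC: 11:15-12:05, 19:20-19:50 (subtract 3h to convert from UTC+3).
Ravi in UTC: 10:20-13:15, 14:25-14:55, 15:05-15:35 (add 5h to convert from UTC-5).
Gabriel in UTC: 11:55-12:45, 13:45-14:40, 15:55-16:40, 18:50-20:15 (add 7h to convert from UTC-7).
Hana in UTC: 13:20-14:40, 14:45-15:45, 15:50-16:35, 18:05-19:05 (add 7h to convert from UTC-7).
Imani in UTC: 09:05-10:50, 13:20-16:40, 18:05-18:35 (add 7h to convert from UTC-7).
Callum in UTC: 12:10-13:55, 15:15-20:35 (add 6h to convert from UTC-6).
Zane ∩ Tomás: 11:15-12:05, 19:20-19:50.
Zane ∩ Tomás ∩ Ravi: 11:15-12:05.
Zane ∩ Tomás ∩ Ravi ∩ Gabriel: 11:55-12:05.
Zane ∩ Tomás ∩ Ravi ∩ Gabriel ∩ Hana: ∅.
Zane ∩ Tomás ∩ Ravi ∩ Gabriel ∩ Hana ∩ Imani: ∅.
Zane ∩ Tomás ∩ Ravi ∩ Gabriel ∩ Hana ∩ Imani ∩ Callum: ∅.
There is no time when everyone is free.
There is no common window, so the total is 0 minutes.

0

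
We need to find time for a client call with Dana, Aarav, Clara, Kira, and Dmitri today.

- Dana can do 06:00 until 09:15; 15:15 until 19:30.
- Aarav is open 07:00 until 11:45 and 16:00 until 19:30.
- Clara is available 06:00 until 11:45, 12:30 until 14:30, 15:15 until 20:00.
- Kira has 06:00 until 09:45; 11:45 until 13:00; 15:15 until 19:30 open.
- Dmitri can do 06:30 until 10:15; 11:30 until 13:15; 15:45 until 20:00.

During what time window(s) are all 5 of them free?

Dana ∩ Aarav: 07:00-09:15, 16:00-19:30.
Dana ∩ Aarav ∩ Clara: 07:00-09:15, 16:00-19:30.
Dana ∩ Aarav ∩ Clara ∩ Kira: 07:00-09:15, 16:00-19:30.
Dana ∩ Aarav ∩ Clara ∩ Kira ∩ Dmitri: 07:00-09:15, 16:00-19:30.

07:00-09:15, 16:00-19:30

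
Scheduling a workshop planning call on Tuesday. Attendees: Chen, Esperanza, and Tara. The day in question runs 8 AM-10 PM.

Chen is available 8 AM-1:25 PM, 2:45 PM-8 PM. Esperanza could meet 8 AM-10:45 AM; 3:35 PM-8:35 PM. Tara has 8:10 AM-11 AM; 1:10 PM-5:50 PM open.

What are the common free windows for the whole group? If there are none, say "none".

08:10-10:45, 15:35-17:50

Chen ∩ Esperanza: 08:00-10:45, 15:35-20:00.
Chen ∩ Esperanza ∩ Tara: 08:10-10:45, 15:35-17:50.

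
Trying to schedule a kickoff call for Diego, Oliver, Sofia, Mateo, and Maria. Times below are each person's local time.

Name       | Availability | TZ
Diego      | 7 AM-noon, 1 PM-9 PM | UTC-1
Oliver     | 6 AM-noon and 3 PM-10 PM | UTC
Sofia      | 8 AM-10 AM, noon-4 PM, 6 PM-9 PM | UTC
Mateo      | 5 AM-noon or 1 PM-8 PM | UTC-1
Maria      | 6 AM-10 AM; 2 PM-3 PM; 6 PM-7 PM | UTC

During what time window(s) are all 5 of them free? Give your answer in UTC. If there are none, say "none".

Diego in UTC: 08:00-13:00, 14:00-22:00 (add 1h to convert from UTC-1).
Oliver in UTC: 06:00-12:00, 15:00-22:00.
Sofia in UTC: 08:00-10:00, 12:00-16:00, 18:00-21:00.
Mateo in UTC: 06:00-13:00, 14:00-21:00 (add 1h to convert from UTC-1).
Maria in UTC: 06:00-10:00, 14:00-15:00, 18:00-19:00.
Diego ∩ Oliver: 08:00-12:00, 15:00-22:00.
Diego ∩ Oliver ∩ Sofia: 08:00-10:00, 15:00-16:00, 18:00-21:00.
Diego ∩ Oliver ∩ Sofia ∩ Mateo: 08:00-10:00, 15:00-16:00, 18:00-21:00.
Diego ∩ Oliver ∩ Sofia ∩ Mateo ∩ Maria: 08:00-10:00, 18:00-19:00.

08:00-10:00, 18:00-19:00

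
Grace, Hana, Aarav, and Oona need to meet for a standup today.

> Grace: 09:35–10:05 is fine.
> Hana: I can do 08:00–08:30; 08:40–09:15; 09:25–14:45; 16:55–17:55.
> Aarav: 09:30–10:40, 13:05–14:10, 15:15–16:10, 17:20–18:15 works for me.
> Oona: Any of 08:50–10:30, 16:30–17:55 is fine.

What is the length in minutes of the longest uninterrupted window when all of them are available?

30

Grace ∩ Hana: 09:35-10:05.
Grace ∩ Hana ∩ Aarav: 09:35-10:05.
Grace ∩ Hana ∩ Aarav ∩ Oona: 09:35-10:05.
Those are the intersection windows.
The longest is 09:35-10:05 at 30 minutes.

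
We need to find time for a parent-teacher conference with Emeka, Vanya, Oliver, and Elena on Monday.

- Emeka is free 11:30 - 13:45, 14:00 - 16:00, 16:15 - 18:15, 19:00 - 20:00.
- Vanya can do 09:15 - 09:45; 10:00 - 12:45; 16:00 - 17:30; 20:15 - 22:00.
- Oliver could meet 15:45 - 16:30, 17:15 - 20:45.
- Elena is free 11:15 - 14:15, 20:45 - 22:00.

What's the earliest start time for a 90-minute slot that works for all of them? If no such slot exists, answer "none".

none

Emeka ∩ Vanya: 11:30-12:45, 16:15-17:30.
Emeka ∩ Vanya ∩ Oliver: 16:15-16:30, 17:15-17:30.
Emeka ∩ Vanya ∩ Oliver ∩ Elena: ∅.
There is no time when everyone is free.
No common window is at least 90 minutes long.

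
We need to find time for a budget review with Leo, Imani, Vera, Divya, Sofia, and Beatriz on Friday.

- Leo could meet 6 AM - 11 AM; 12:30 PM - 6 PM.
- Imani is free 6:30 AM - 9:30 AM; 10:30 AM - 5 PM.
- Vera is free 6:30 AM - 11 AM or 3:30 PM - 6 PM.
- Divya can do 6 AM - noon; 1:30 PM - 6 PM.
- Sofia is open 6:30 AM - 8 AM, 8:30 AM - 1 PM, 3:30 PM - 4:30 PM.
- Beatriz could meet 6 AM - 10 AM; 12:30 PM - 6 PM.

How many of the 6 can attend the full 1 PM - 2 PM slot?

3

Leo, Imani, and Beatriz can make the full 13:00-14:00 slot — that's 3.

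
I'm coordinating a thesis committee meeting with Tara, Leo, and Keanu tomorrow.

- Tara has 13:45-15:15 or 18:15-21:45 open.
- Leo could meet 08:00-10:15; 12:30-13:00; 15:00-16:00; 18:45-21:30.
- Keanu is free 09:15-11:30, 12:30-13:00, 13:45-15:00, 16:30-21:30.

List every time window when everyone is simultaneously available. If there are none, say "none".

Tara ∩ Leo: 15:00-15:15, 18:45-21:30.
Tara ∩ Leo ∩ Keanu: 18:45-21:30.

18:45-21:30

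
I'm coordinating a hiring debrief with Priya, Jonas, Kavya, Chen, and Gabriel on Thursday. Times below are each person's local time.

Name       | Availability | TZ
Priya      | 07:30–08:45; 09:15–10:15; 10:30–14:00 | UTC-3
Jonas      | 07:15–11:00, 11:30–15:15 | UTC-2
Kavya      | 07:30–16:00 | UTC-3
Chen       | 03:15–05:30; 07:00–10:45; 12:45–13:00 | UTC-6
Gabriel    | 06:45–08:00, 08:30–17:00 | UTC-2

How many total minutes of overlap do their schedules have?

Priya in UTC: 10:30-11:45, 12:15-13:15, 13:30-17:00 (add 3h to convert from UTC-3).
Jonas in UTC: 09:15-13:00, 13:30-17:15 (add 2h to convert from UTC-2).
Kavya in UTC: 10:30-19:00 (add 3h to convert from UTC-3).
Chen in UTC: 09:15-11:30, 13:00-16:45, 18:45-19:00 (add 6h to convert from UTC-6).
Gabriel in UTC: 08:45-10:00, 10:30-19:00 (add 2h to convert from UTC-2).
Priya ∩ Jonas: 10:30-11:45, 12:15-13:00, 13:30-17:00.
Priya ∩ Jonas ∩ Kavya: 10:30-11:45, 12:15-13:00, 13:30-17:00.
Priya ∩ Jonas ∩ Kavya ∩ Chen: 10:30-11:30, 13:30-16:45.
Priya ∩ Jonas ∩ Kavya ∩ Chen ∩ Gabriel: 10:30-11:30, 13:30-16:45.
Summing the common windows: 60 + 195 = 255 minutes.

255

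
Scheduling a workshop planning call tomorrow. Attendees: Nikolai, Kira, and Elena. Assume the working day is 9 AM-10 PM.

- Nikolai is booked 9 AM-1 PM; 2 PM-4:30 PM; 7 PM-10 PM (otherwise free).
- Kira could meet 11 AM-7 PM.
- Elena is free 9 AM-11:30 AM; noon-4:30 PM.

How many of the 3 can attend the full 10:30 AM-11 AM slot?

Nikolai free: 13:00-14:00, 16:30-19:00 (invert busy blocks within the working day).
Kira free: 11:00-19:00.
Elena free: 09:00-11:30, 12:00-16:30.
Elena can make the full 10:30-11:00 slot — that's 1.

1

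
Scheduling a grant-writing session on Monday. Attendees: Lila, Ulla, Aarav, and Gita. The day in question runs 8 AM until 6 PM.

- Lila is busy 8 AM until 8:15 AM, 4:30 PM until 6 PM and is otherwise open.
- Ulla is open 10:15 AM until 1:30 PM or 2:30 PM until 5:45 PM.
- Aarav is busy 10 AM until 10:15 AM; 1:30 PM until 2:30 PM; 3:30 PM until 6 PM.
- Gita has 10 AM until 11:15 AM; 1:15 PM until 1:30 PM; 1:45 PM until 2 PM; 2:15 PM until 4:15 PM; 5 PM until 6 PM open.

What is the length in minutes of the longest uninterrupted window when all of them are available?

Lila free: 08:15-16:30 (invert busy blocks within the working day).
Ulla free: 10:15-13:30, 14:30-17:45.
Aarav free: 08:00-10:00, 10:15-13:30, 14:30-15:30 (invert busy blocks within the working day).
Gita free: 10:00-11:15, 13:15-13:30, 13:45-14:00, 14:15-16:15, 17:00-18:00.
Lila ∩ Ulla: 10:15-13:30, 14:30-16:30.
Lila ∩ Ulla ∩ Aarav: 10:15-13:30, 14:30-15:30.
Lila ∩ Ulla ∩ Aarav ∩ Gita: 10:15-11:15, 13:15-13:30, 14:30-15:30.
Those are the intersection windows.
The longest is 10:15-11:15 at 60 minutes.

60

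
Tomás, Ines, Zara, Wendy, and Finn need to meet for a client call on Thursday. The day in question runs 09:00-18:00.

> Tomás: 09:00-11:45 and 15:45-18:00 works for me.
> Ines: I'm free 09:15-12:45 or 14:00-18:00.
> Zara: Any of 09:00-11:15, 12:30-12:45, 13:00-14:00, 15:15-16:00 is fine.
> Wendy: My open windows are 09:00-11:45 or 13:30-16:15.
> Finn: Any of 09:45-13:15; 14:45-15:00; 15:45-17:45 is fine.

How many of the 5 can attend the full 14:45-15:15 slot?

2

Ines and Wendy can make the full 14:45-15:15 slot — that's 2.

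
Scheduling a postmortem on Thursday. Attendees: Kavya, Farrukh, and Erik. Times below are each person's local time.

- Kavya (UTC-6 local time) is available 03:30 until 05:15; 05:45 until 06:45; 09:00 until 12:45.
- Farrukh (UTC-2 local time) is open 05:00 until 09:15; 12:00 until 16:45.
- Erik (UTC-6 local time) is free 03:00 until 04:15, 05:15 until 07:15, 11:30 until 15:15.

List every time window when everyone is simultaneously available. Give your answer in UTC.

09:30-10:15, 17:30-18:45

Kavya in UTC: 09:30-11:15, 11:45-12:45, 15:00-18:45 (add 6h to convert from UTC-6).
Farrukh in UTC: 07:00-11:15, 14:00-18:45 (add 2h to convert from UTC-2).
Erik in UTC: 09:00-10:15, 11:15-13:15, 17:30-21:15 (add 6h to convert from UTC-6).
Kavya ∩ Farrukh: 09:30-11:15, 15:00-18:45.
Kavya ∩ Farrukh ∩ Erik: 09:30-10:15, 17:30-18:45.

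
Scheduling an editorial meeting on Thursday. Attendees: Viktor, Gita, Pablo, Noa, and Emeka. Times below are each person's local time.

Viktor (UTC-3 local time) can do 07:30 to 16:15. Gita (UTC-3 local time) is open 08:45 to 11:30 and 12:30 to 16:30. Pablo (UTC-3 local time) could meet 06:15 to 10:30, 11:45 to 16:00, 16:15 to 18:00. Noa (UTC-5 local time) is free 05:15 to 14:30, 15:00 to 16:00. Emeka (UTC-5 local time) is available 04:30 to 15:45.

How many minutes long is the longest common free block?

Viktor in UTC: 10:30-19:15 (add 3h to convert from UTC-3).
Gita in UTC: 11:45-14:30, 15:30-19:30 (add 3h to convert from UTC-3).
Pablo in UTC: 09:15-13:30, 14:45-19:00, 19:15-21:00 (add 3h to convert from UTC-3).
Noa in UTC: 10:15-19:30, 20:00-21:00 (add 5h to convert from UTC-5).
Emeka in UTC: 09:30-20:45 (add 5h to convert from UTC-5).
Viktor ∩ Gita: 11:45-14:30, 15:30-19:15.
Viktor ∩ Gita ∩ Pablo: 11:45-13:30, 15:30-19:00.
Viktor ∩ Gita ∩ Pablo ∩ Noa: 11:45-13:30, 15:30-19:00.
Viktor ∩ Gita ∩ Pablo ∩ Noa ∩ Emeka: 11:45-13:30, 15:30-19:00.
The longest is 15:30-19:00 at 210 minutes.

210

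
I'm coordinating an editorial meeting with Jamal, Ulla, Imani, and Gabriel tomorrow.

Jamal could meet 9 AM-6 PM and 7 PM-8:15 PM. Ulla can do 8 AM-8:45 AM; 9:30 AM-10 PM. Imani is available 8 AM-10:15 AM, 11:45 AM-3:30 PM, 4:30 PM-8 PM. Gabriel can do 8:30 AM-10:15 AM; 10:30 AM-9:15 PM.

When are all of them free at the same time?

09:30-10:15, 11:45-15:30, 16:30-18:00, 19:00-20:00

Jamal ∩ Ulla: 09:30-18:00, 19:00-20:15.
Jamal ∩ Ulla ∩ Imani: 09:30-10:15, 11:45-15:30, 16:30-18:00, 19:00-20:00.
Jamal ∩ Ulla ∩ Imani ∩ Gabriel: 09:30-10:15, 11:45-15:30, 16:30-18:00, 19:00-20:00.
Those are the intersection windows.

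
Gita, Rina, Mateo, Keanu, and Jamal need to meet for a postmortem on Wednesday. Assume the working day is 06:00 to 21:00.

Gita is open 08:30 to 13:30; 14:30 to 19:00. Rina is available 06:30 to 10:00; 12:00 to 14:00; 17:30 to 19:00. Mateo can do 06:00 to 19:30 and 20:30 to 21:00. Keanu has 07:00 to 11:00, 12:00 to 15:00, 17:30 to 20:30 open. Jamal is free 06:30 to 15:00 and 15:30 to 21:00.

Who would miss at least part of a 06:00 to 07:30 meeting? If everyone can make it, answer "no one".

Gita: not fully free for 06:00-07:30. Rina: not fully free for 06:00-07:30. Mateo: free for 06:00-07:30. Keanu: not fully free for 06:00-07:30. Jamal: not fully free for 06:00-07:30.

Gita, Jamal, Keanu, Rina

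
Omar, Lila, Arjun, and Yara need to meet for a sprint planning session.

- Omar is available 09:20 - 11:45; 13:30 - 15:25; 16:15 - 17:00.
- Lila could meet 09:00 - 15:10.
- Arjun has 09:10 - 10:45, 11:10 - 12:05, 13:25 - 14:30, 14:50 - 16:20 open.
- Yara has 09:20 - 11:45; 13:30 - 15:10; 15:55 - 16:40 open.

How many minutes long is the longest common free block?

Omar ∩ Lila: 09:20-11:45, 13:30-15:10.
Omar ∩ Lila ∩ Arjun: 09:20-10:45, 11:10-11:45, 13:30-14:30, 14:50-15:10.
Omar ∩ Lila ∩ Arjun ∩ Yara: 09:20-10:45, 11:10-11:45, 13:30-14:30, 14:50-15:10.
The longest is 09:20-10:45 at 85 minutes.

85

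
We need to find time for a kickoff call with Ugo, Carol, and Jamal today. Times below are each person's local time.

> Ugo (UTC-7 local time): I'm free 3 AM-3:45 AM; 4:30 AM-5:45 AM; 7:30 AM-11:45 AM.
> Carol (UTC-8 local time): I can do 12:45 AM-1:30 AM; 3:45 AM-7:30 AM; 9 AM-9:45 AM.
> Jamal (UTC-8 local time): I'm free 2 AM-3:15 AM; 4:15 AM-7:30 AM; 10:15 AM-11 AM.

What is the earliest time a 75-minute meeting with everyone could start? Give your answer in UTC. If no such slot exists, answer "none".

none

Ugo in UTC: 10:00-10:45, 11:30-12:45, 14:30-18:45 (add 7h to convert from UTC-7).
Carol in UTC: 08:45-09:30, 11:45-15:30, 17:00-17:45 (add 8h to convert from UTC-8).
Jamal in UTC: 10:00-11:15, 12:15-15:30, 18:15-19:00 (add 8h to convert from UTC-8).
Ugo ∩ Carol: 11:45-12:45, 14:30-15:30, 17:00-17:45.
Ugo ∩ Carol ∩ Jamal: 12:15-12:45, 14:30-15:30.
No common window is at least 75 minutes long.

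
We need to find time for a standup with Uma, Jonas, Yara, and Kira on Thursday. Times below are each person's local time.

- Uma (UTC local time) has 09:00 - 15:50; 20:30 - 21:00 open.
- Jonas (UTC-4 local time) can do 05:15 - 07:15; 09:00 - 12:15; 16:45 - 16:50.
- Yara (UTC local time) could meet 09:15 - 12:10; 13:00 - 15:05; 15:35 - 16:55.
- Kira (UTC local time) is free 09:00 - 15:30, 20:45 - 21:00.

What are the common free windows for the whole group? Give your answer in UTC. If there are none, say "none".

09:15-11:15, 13:00-15:05

Uma in UTC: 09:00-15:50, 20:30-21:00.
Jonas in UTC: 09:15-11:15, 13:00-16:15, 20:45-20:50 (add 4h to convert from UTC-4).
Yara in UTC: 09:15-12:10, 13:00-15:05, 15:35-16:55.
Kira in UTC: 09:00-15:30, 20:45-21:00.
Uma ∩ Jonas: 09:15-11:15, 13:00-15:50, 20:45-20:50.
Uma ∩ Jonas ∩ Yara: 09:15-11:15, 13:00-15:05, 15:35-15:50.
Uma ∩ Jonas ∩ Yara ∩ Kira: 09:15-11:15, 13:00-15:05.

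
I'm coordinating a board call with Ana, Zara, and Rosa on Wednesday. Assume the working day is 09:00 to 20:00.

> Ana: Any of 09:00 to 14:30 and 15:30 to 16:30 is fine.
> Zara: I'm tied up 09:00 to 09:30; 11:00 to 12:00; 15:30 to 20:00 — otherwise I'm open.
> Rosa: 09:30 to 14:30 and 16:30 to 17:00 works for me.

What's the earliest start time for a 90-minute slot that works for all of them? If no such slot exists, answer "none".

Ana free: 09:00-14:30, 15:30-16:30.
Zara free: 09:30-11:00, 12:00-15:30 (invert busy blocks within the working day).
Rosa free: 09:30-14:30, 16:30-17:00.
Ana ∩ Zara: 09:30-11:00, 12:00-14:30.
Ana ∩ Zara ∩ Rosa: 09:30-11:00, 12:00-14:30.
So the common availability across everyone is 09:30-11:00, 12:00-14:30.
The first common window of at least 90 minutes is 09:30-11:00, so the earliest start is 09:30.

09:30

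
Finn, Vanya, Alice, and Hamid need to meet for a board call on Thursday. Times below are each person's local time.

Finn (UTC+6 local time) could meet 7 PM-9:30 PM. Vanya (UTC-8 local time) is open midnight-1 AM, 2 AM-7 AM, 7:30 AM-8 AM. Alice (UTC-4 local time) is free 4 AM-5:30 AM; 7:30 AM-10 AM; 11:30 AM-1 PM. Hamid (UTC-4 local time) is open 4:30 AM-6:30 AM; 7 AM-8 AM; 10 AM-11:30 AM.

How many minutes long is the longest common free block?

Finn in UTC: 13:00-15:30 (subtract 6h to convert from UTC+6).
Vanya in UTC: 08:00-09:00, 10:00-15:00, 15:30-16:00 (add 8h to convert from UTC-8).
Alice in UTC: 08:00-09:30, 11:30-14:00, 15:30-17:00 (add 4h to convert from UTC-4).
Hamid in UTC: 08:30-10:30, 11:00-12:00, 14:00-15:30 (add 4h to convert from UTC-4).
Finn ∩ Vanya: 13:00-15:00.
Finn ∩ Vanya ∩ Alice: 13:00-14:00.
Finn ∩ Vanya ∩ Alice ∩ Hamid: ∅.
There is no time when everyone is free.
No common window exists, so the longest block is 0 minutes.

0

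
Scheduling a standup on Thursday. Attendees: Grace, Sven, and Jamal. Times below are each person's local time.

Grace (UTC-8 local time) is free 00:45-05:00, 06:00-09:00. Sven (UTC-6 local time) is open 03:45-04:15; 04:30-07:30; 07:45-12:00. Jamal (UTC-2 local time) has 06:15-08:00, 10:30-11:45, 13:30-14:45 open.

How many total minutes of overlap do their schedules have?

120

Grace in UTC: 08:45-13:00, 14:00-17:00 (add 8h to convert from UTC-8).
Sven in UTC: 09:45-10:15, 10:30-13:30, 13:45-18:00 (add 6h to convert from UTC-6).
Jamal in UTC: 08:15-10:00, 12:30-13:45, 15:30-16:45 (add 2h to convert from UTC-2).
Grace ∩ Sven: 09:45-10:15, 10:30-13:00, 14:00-17:00.
Grace ∩ Sven ∩ Jamal: 09:45-10:00, 12:30-13:00, 15:30-16:45.
Summing the common windows: 15 + 30 + 75 = 120 minutes.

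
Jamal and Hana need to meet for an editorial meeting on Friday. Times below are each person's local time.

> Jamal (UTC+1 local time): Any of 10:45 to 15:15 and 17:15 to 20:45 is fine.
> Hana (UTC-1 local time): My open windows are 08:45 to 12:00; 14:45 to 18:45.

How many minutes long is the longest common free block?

Jamal in UTC: 09:45-14:15, 16:15-19:45 (subtract 1h to convert from UTC+1).
Hana in UTC: 09:45-13:00, 15:45-19:45 (add 1h to convert from UTC-1).
Jamal ∩ Hana: 09:45-13:00, 16:15-19:45.
So the common availability across everyone is 09:45-13:00, 16:15-19:45.
The longest is 16:15-19:45 at 210 minutes.

210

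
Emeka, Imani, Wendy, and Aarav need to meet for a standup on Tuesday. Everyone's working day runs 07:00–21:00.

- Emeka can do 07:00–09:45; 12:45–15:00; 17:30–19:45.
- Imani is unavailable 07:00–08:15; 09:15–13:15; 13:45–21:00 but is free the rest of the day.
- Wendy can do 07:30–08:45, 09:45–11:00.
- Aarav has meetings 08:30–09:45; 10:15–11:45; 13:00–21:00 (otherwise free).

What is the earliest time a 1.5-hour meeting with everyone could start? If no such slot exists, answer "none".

none

Emeka free: 07:00-09:45, 12:45-15:00, 17:30-19:45.
Imani free: 08:15-09:15, 13:15-13:45 (invert busy blocks within the working day).
Wendy free: 07:30-08:45, 09:45-11:00.
Aarav free: 07:00-08:30, 09:45-10:15, 11:45-13:00 (invert busy blocks within the working day).
Emeka ∩ Imani: 08:15-09:15, 13:15-13:45.
Emeka ∩ Imani ∩ Wendy: 08:15-08:45.
Emeka ∩ Imani ∩ Wendy ∩ Aarav: 08:15-08:30.
Those are the intersection windows.
No common window is at least 90 minutes long.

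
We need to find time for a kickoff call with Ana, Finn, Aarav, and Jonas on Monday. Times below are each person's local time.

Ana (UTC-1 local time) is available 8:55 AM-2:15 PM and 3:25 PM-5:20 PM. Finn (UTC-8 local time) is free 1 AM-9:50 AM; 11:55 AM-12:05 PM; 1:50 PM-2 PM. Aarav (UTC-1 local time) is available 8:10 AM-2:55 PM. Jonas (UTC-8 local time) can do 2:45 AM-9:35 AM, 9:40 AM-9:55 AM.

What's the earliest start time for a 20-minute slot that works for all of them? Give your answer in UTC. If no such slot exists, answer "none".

10:45

Ana in UTC: 09:55-15:15, 16:25-18:20 (add 1h to convert from UTC-1).
Finn in UTC: 09:00-17:50, 19:55-20:05, 21:50-22:00 (add 8h to convert from UTC-8).
Aarav in UTC: 09:10-15:55 (add 1h to convert from UTC-1).
Jonas in UTC: 10:45-17:35, 17:40-17:55 (add 8h to convert from UTC-8).
Ana ∩ Finn: 09:55-15:15, 16:25-17:50.
Ana ∩ Finn ∩ Aarav: 09:55-15:15.
Ana ∩ Finn ∩ Aarav ∩ Jonas: 10:45-15:15.
So the common availability across everyone is 10:45-15:15.
The first common window of at least 20 minutes is 10:45-15:15, so the earliest start is 10:45.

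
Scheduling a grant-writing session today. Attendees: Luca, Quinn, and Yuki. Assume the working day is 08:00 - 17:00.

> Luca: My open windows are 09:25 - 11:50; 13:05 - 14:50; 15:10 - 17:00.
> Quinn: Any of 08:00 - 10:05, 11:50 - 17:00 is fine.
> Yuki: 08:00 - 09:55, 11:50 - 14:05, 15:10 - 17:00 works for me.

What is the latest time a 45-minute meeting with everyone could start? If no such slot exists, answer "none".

Luca ∩ Quinn: 09:25-10:05, 13:05-14:50, 15:10-17:00.
Luca ∩ Quinn ∩ Yuki: 09:25-09:55, 13:05-14:05, 15:10-17:00.
So the common availability across everyone is 09:25-09:55, 13:05-14:05, 15:10-17:00.
The last common window of at least 45 minutes is 15:10-17:00; a 45-minute meeting can start as late as 16:15 and still end by 17:00.

16:15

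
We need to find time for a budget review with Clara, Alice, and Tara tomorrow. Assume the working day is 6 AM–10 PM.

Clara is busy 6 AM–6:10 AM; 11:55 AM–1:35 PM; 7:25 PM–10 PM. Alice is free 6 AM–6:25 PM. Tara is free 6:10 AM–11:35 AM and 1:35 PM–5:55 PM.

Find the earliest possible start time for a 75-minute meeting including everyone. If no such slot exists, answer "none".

Clara free: 06:10-11:55, 13:35-19:25 (invert busy blocks within the working day).
Alice free: 06:00-18:25.
Tara free: 06:10-11:35, 13:35-17:55.
Clara ∩ Alice: 06:10-11:55, 13:35-18:25.
Clara ∩ Alice ∩ Tara: 06:10-11:35, 13:35-17:55.
So the common availability across everyone is 06:10-11:35, 13:35-17:55.
The first common window of at least 75 minutes is 06:10-11:35, so the earliest start is 06:10.

06:10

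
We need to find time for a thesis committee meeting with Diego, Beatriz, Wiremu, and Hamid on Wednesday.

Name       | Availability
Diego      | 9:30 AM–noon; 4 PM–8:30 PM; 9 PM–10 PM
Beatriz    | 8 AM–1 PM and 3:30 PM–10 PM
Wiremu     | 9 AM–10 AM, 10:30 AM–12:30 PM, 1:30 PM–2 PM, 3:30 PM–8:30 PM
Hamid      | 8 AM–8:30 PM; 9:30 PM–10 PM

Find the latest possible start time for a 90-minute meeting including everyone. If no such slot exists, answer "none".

Diego ∩ Beatriz: 09:30-12:00, 16:00-20:30, 21:00-22:00.
Diego ∩ Beatriz ∩ Wiremu: 09:30-10:00, 10:30-12:00, 16:00-20:30.
Diego ∩ Beatriz ∩ Wiremu ∩ Hamid: 09:30-10:00, 10:30-12:00, 16:00-20:30.
The last common window of at least 90 minutes is 16:00-20:30; a 90-minute meeting can start as late as 19:00 and still end by 20:30.

19:00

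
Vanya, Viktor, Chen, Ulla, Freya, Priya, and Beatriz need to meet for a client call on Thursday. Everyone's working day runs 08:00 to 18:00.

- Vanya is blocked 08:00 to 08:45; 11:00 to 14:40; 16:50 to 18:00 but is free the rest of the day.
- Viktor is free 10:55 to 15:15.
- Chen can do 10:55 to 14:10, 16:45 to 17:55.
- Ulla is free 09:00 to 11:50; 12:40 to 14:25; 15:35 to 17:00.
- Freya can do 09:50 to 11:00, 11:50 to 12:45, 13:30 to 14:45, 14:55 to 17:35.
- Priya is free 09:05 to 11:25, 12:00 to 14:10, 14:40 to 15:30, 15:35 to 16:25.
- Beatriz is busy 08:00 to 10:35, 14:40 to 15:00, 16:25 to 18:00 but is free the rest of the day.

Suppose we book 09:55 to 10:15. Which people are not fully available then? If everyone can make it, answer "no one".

Beatriz, Chen, Viktor

Vanya free: 08:45-11:00, 14:40-16:50 (invert busy blocks within the working day).
Viktor free: 10:55-15:15.
Chen free: 10:55-14:10, 16:45-17:55.
Ulla free: 09:00-11:50, 12:40-14:25, 15:35-17:00.
Freya free: 09:50-11:00, 11:50-12:45, 13:30-14:45, 14:55-17:35.
Priya free: 09:05-11:25, 12:00-14:10, 14:40-15:30, 15:35-16:25.
Beatriz free: 10:35-14:40, 15:00-16:25 (invert busy blocks within the working day).
Vanya: free for 09:55-10:15. Viktor: not fully free for 09:55-10:15. Chen: not fully free for 09:55-10:15. Ulla: free for 09:55-10:15. Freya: free for 09:55-10:15. Priya: free for 09:55-10:15. Beatriz: not fully free for 09:55-10:15.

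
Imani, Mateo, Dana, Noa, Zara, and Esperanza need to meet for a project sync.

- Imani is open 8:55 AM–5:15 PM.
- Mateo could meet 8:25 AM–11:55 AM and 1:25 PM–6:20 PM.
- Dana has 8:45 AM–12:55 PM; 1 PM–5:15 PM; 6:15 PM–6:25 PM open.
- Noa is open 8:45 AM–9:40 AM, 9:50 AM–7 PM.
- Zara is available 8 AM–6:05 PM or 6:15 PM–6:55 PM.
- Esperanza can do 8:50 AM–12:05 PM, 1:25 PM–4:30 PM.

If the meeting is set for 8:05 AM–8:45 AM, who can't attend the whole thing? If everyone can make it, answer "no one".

Dana, Esperanza, Imani, Mateo, Noa

Imani: not fully free for 08:05-08:45. Mateo: not fully free for 08:05-08:45. Dana: not fully free for 08:05-08:45. Noa: not fully free for 08:05-08:45. Zara: free for 08:05-08:45. Esperanza: not fully free for 08:05-08:45.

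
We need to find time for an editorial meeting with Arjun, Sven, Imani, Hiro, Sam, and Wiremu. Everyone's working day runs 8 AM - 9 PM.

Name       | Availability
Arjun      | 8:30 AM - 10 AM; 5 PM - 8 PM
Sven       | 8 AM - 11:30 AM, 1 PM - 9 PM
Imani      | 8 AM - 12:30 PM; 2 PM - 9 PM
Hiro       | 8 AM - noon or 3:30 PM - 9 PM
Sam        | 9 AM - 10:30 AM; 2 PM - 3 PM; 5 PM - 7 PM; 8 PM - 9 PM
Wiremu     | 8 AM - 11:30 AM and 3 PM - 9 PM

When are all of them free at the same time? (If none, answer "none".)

Arjun ∩ Sven: 08:30-10:00, 17:00-20:00.
Arjun ∩ Sven ∩ Imani: 08:30-10:00, 17:00-20:00.
Arjun ∩ Sven ∩ Imani ∩ Hiro: 08:30-10:00, 17:00-20:00.
Arjun ∩ Sven ∩ Imani ∩ Hiro ∩ Sam: 09:00-10:00, 17:00-19:00.
Arjun ∩ Sven ∩ Imani ∩ Hiro ∩ Sam ∩ Wiremu: 09:00-10:00, 17:00-19:00.

09:00-10:00, 17:00-19:00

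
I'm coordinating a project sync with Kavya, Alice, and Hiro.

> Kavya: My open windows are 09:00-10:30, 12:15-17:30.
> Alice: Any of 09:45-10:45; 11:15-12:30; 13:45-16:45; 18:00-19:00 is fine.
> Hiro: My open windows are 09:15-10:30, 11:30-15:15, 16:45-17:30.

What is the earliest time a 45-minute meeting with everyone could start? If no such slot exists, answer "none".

Kavya ∩ Alice: 09:45-10:30, 12:15-12:30, 13:45-16:45.
Kavya ∩ Alice ∩ Hiro: 09:45-10:30, 12:15-12:30, 13:45-15:15.
The first common window of at least 45 minutes is 09:45-10:30, so the earliest start is 09:45.

09:45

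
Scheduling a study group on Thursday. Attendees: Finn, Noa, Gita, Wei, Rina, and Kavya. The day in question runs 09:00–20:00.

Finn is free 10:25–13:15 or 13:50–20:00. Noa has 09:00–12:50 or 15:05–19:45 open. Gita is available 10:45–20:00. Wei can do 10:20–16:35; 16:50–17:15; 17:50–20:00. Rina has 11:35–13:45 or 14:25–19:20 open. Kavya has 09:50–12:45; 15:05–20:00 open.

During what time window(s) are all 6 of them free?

11:35-12:45, 15:05-16:35, 16:50-17:15, 17:50-19:20

Finn ∩ Noa: 10:25-12:50, 15:05-19:45.
Finn ∩ Noa ∩ Gita: 10:45-12:50, 15:05-19:45.
Finn ∩ Noa ∩ Gita ∩ Wei: 10:45-12:50, 15:05-16:35, 16:50-17:15, 17:50-19:45.
Finn ∩ Noa ∩ Gita ∩ Wei ∩ Rina: 11:35-12:50, 15:05-16:35, 16:50-17:15, 17:50-19:20.
Finn ∩ Noa ∩ Gita ∩ Wei ∩ Rina ∩ Kavya: 11:35-12:45, 15:05-16:35, 16:50-17:15, 17:50-19:20.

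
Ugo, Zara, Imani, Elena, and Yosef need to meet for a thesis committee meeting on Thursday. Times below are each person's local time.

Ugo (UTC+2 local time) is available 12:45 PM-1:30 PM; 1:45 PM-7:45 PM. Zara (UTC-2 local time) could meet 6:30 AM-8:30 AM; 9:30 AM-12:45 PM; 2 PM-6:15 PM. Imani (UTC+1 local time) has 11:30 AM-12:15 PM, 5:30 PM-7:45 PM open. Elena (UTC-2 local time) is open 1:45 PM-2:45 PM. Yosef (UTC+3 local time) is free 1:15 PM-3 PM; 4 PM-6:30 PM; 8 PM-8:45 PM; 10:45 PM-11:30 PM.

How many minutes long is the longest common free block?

0

Ugo in UTC: 10:45-11:30, 11:45-17:45 (subtract 2h to convert from UTC+2).
Zara in UTC: 08:30-10:30, 11:30-14:45, 16:00-20:15 (add 2h to convert from UTC-2).
Imani in UTC: 10:30-11:15, 16:30-18:45 (subtract 1h to convert from UTC+1).
Elena in UTC: 15:45-16:45 (add 2h to convert from UTC-2).
Yosef in UTC: 10:15-12:00, 13:00-15:30, 17:00-17:45, 19:45-20:30 (subtract 3h to convert from UTC+3).
Ugo ∩ Zara: 11:45-14:45, 16:00-17:45.
Ugo ∩ Zara ∩ Imani: 16:30-17:45.
Ugo ∩ Zara ∩ Imani ∩ Elena: 16:30-16:45.
Ugo ∩ Zara ∩ Imani ∩ Elena ∩ Yosef: ∅.
There is no time when everyone is free.
No common window exists, so the longest block is 0 minutes.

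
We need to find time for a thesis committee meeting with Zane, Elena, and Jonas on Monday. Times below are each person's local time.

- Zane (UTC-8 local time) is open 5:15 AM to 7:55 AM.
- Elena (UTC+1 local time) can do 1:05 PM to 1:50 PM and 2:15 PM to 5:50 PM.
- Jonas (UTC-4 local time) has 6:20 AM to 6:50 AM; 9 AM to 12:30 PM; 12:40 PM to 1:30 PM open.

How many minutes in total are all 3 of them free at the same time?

160

Zane in UTC: 13:15-15:55 (add 8h to convert from UTC-8).
Elena in UTC: 12:05-12:50, 13:15-16:50 (subtract 1h to convert from UTC+1).
Jonas in UTC: 10:20-10:50, 13:00-16:30, 16:40-17:30 (add 4h to convert from UTC-4).
Zane ∩ Elena: 13:15-15:55.
Zane ∩ Elena ∩ Jonas: 13:15-15:55.
That's a single block of 160 minutes.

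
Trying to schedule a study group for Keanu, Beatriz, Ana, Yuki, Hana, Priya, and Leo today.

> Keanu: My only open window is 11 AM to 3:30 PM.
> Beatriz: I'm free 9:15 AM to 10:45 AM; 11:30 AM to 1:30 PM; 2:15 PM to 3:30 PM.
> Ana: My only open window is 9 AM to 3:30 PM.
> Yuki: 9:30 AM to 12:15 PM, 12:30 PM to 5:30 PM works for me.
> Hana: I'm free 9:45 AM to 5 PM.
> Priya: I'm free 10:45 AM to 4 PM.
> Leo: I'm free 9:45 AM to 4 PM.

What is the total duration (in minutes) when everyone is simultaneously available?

180

Keanu ∩ Beatriz: 11:30-13:30, 14:15-15:30.
Keanu ∩ Beatriz ∩ Ana: 11:30-13:30, 14:15-15:30.
Keanu ∩ Beatriz ∩ Ana ∩ Yuki: 11:30-12:15, 12:30-13:30, 14:15-15:30.
Keanu ∩ Beatriz ∩ Ana ∩ Yuki ∩ Hana: 11:30-12:15, 12:30-13:30, 14:15-15:30.
Keanu ∩ Beatriz ∩ Ana ∩ Yuki ∩ Hana ∩ Priya: 11:30-12:15, 12:30-13:30, 14:15-15:30.
Keanu ∩ Beatriz ∩ Ana ∩ Yuki ∩ Hana ∩ Priya ∩ Leo: 11:30-12:15, 12:30-13:30, 14:15-15:30.
Summing the common windows: 45 + 60 + 75 = 180 minutes.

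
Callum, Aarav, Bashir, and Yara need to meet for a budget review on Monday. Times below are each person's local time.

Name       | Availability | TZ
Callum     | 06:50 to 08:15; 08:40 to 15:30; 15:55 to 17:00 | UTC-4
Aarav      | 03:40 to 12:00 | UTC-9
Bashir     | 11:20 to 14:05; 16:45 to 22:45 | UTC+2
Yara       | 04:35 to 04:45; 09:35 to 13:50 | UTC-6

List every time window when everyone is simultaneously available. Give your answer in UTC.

15:35-19:30

Callum in UTC: 10:50-12:15, 12:40-19:30, 19:55-21:00 (add 4h to convert from UTC-4).
Aarav in UTC: 12:40-21:00 (add 9h to convert from UTC-9).
Bashir in UTC: 09:20-12:05, 14:45-20:45 (subtract 2h to convert from UTC+2).
Yara in UTC: 10:35-10:45, 15:35-19:50 (add 6h to convert from UTC-6).
Callum ∩ Aarav: 12:40-19:30, 19:55-21:00.
Callum ∩ Aarav ∩ Bashir: 14:45-19:30, 19:55-20:45.
Callum ∩ Aarav ∩ Bashir ∩ Yara: 15:35-19:30.
Those are the intersection windows.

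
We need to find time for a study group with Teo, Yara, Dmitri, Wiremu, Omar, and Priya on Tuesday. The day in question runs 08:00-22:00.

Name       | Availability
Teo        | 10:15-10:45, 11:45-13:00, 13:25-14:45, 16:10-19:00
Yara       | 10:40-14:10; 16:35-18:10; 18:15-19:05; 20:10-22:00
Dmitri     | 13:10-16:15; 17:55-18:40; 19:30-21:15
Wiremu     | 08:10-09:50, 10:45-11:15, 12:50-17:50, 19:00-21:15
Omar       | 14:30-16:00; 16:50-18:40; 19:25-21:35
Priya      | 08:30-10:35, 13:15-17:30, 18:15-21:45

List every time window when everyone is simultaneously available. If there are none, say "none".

none

Teo ∩ Yara: 10:40-10:45, 11:45-13:00, 13:25-14:10, 16:35-18:10, 18:15-19:00.
Teo ∩ Yara ∩ Dmitri: 13:25-14:10, 17:55-18:10, 18:15-18:40.
Teo ∩ Yara ∩ Dmitri ∩ Wiremu: 13:25-14:10.
Teo ∩ Yara ∩ Dmitri ∩ Wiremu ∩ Omar: ∅.
Teo ∩ Yara ∩ Dmitri ∩ Wiremu ∩ Omar ∩ Priya: ∅.
There is no time when everyone is free.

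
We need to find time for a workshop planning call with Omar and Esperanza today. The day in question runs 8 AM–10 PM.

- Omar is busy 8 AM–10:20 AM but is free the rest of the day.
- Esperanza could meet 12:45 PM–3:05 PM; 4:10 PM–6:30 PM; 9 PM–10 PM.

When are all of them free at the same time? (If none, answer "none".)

12:45-15:05, 16:10-18:30, 21:00-22:00

Omar free: 10:20-22:00 (invert busy blocks within the working day).
Esperanza free: 12:45-15:05, 16:10-18:30, 21:00-22:00.
Omar ∩ Esperanza: 12:45-15:05, 16:10-18:30, 21:00-22:00.
Those are the intersection windows.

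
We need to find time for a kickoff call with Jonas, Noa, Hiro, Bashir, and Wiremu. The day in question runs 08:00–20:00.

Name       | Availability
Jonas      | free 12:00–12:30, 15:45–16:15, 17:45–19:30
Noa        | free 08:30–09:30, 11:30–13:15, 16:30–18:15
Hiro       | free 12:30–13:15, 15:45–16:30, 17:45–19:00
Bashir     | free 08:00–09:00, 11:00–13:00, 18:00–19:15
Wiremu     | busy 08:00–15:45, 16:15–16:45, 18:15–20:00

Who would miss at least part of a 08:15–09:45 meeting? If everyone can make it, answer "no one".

Bashir, Hiro, Jonas, Noa, Wiremu

Jonas free: 12:00-12:30, 15:45-16:15, 17:45-19:30.
Noa free: 08:30-09:30, 11:30-13:15, 16:30-18:15.
Hiro free: 12:30-13:15, 15:45-16:30, 17:45-19:00.
Bashir free: 08:00-09:00, 11:00-13:00, 18:00-19:15.
Wiremu free: 15:45-16:15, 16:45-18:15 (invert busy blocks within the working day).
Jonas: not fully free for 08:15-09:45. Noa: not fully free for 08:15-09:45. Hiro: not fully free for 08:15-09:45. Bashir: not fully free for 08:15-09:45. Wiremu: not fully free for 08:15-09:45.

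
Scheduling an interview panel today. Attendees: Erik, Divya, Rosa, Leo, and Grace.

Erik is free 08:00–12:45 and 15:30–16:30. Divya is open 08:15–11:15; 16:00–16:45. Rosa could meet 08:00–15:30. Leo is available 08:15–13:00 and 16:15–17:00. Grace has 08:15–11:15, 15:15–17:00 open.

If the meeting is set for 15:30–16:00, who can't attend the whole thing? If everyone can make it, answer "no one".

Divya, Leo, Rosa

Erik: free for 15:30-16:00. Divya: not fully free for 15:30-16:00. Rosa: not fully free for 15:30-16:00. Leo: not fully free for 15:30-16:00. Grace: free for 15:30-16:00.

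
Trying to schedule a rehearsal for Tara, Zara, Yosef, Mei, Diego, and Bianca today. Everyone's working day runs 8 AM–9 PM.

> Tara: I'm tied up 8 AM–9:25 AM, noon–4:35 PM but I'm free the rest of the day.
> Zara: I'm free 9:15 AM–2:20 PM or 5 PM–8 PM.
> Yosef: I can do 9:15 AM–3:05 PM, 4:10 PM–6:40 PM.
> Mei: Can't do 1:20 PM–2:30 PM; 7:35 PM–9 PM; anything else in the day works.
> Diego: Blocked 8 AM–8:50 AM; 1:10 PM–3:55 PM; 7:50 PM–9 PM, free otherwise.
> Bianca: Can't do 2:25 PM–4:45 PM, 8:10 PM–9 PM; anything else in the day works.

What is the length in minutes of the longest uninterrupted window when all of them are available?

Tara free: 09:25-12:00, 16:35-21:00 (invert busy blocks within the working day).
Zara free: 09:15-14:20, 17:00-20:00.
Yosef free: 09:15-15:05, 16:10-18:40.
Mei free: 08:00-13:20, 14:30-19:35 (invert busy blocks within the working day).
Diego free: 08:50-13:10, 15:55-19:50 (invert busy blocks within the working day).
Bianca free: 08:00-14:25, 16:45-20:10 (invert busy blocks within the working day).
Tara ∩ Zara: 09:25-12:00, 17:00-20:00.
Tara ∩ Zara ∩ Yosef: 09:25-12:00, 17:00-18:40.
Tara ∩ Zara ∩ Yosef ∩ Mei: 09:25-12:00, 17:00-18:40.
Tara ∩ Zara ∩ Yosef ∩ Mei ∩ Diego: 09:25-12:00, 17:00-18:40.
Tara ∩ Zara ∩ Yosef ∩ Mei ∩ Diego ∩ Bianca: 09:25-12:00, 17:00-18:40.
So the common availability across everyone is 09:25-12:00, 17:00-18:40.
The longest is 09:25-12:00 at 155 minutes.

155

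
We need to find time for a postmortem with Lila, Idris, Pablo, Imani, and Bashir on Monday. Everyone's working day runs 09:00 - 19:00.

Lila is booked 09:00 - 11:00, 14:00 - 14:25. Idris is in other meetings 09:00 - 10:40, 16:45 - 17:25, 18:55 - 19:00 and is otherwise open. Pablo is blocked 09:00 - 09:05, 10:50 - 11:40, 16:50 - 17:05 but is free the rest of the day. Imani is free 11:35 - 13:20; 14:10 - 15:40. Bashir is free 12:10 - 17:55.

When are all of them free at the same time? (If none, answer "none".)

12:10-13:20, 14:25-15:40

Lila free: 11:00-14:00, 14:25-19:00 (invert busy blocks within the working day).
Idris free: 10:40-16:45, 17:25-18:55 (invert busy blocks within the working day).
Pablo free: 09:05-10:50, 11:40-16:50, 17:05-19:00 (invert busy blocks within the working day).
Imani free: 11:35-13:20, 14:10-15:40.
Bashir free: 12:10-17:55.
Lila ∩ Idris: 11:00-14:00, 14:25-16:45, 17:25-18:55.
Lila ∩ Idris ∩ Pablo: 11:40-14:00, 14:25-16:45, 17:25-18:55.
Lila ∩ Idris ∩ Pablo ∩ Imani: 11:40-13:20, 14:25-15:40.
Lila ∩ Idris ∩ Pablo ∩ Imani ∩ Bashir: 12:10-13:20, 14:25-15:40.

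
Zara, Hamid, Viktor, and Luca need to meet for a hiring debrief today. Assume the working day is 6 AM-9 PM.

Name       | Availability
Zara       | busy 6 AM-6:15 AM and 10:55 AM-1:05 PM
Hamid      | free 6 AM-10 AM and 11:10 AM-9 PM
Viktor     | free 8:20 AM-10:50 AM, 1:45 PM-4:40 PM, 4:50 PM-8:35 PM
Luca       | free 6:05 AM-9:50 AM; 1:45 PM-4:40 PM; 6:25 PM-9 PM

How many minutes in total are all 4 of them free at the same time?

395

Zara free: 06:15-10:55, 13:05-21:00 (invert busy blocks within the working day).
Hamid free: 06:00-10:00, 11:10-21:00.
Viktor free: 08:20-10:50, 13:45-16:40, 16:50-20:35.
Luca free: 06:05-09:50, 13:45-16:40, 18:25-21:00.
Zara ∩ Hamid: 06:15-10:00, 13:05-21:00.
Zara ∩ Hamid ∩ Viktor: 08:20-10:00, 13:45-16:40, 16:50-20:35.
Zara ∩ Hamid ∩ Viktor ∩ Luca: 08:20-09:50, 13:45-16:40, 18:25-20:35.
Summing the common windows: 90 + 175 + 130 = 395 minutes.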